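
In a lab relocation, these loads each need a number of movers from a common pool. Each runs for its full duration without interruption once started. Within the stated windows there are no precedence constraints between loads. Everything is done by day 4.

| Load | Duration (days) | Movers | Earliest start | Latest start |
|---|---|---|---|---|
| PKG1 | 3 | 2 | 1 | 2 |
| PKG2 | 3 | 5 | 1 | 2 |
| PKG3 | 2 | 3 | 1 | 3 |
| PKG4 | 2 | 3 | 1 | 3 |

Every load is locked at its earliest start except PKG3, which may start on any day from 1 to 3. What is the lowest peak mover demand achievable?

PKG3@1: d1:13  d2:13  d3:7  d4:0 → peak 13
PKG3@2: d1:10  d2:13  d3:10  d4:0 → peak 13
PKG3@3: d1:10  d2:10  d3:10  d4:3 → peak 10
Best is PKG3@3, peak 10.

10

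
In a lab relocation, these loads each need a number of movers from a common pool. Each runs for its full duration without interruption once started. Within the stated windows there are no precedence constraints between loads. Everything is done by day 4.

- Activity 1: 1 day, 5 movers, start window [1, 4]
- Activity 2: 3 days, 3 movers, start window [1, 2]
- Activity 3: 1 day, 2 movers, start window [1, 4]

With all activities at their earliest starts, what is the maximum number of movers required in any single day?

10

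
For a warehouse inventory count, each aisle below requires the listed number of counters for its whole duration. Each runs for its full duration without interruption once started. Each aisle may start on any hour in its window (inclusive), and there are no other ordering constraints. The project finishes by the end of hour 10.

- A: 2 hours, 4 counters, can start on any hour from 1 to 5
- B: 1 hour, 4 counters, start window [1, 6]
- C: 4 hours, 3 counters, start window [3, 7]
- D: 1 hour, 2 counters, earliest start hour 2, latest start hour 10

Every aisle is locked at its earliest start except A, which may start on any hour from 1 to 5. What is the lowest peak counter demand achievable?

7

A@1: h1:8  h2:6  h3:3  h4:3  h5:3  h6:3  h7:0  h8:0  h9:0  h10:0 → peak 8
A@2: h1:4  h2:6  h3:7  h4:3  h5:3  h6:3  h7:0  h8:0  h9:0  h10:0 → peak 7
A@3: h1:4  h2:2  h3:7  h4:7  h5:3  h6:3  h7:0  h8:0  h9:0  h10:0 → peak 7
A@4: h1:4  h2:2  h3:3  h4:7  h5:7  h6:3  h7:0  h8:0  h9:0  h10:0 → peak 7
A@5: h1:4  h2:2  h3:3  h4:3  h5:7  h6:7  h7:0  h8:0  h9:0  h10:0 → peak 7
Best is A@2, peak 7.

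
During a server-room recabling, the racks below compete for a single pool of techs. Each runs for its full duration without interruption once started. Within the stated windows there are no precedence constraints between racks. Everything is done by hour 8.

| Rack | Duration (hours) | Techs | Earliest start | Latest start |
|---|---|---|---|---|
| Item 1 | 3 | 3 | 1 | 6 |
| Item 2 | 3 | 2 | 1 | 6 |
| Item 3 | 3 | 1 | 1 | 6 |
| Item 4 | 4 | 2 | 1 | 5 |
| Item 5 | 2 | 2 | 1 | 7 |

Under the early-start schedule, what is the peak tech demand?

Early-start schedule: Item 1@1, Item 2@1, Item 3@1, Item 4@1, Item 5@1.
Load per hour: hour 1: 10, hour 2: 10, hour 3: 8, hour 4: 2, hour 5: 0, hour 6: 0, hour 7: 0, hour 8: 0.
Peak is 10.

10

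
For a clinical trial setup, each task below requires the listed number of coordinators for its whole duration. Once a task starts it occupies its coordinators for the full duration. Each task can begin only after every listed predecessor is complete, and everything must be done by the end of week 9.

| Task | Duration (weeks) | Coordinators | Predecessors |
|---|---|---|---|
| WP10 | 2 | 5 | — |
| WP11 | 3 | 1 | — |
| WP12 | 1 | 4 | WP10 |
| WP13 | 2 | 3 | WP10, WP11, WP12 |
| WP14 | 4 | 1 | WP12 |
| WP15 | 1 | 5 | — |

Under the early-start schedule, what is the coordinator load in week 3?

At early start, week 3 has: WP11, WP12.
Demand: 1 + 4 = 5.

5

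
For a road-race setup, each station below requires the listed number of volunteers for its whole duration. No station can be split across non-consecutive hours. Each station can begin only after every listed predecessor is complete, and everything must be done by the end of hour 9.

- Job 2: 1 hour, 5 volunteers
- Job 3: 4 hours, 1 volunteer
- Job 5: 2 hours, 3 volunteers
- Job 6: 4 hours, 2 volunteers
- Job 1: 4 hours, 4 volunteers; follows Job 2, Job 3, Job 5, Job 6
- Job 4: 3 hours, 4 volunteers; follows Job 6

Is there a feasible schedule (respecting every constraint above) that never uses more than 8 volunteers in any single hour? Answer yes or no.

yes

Schedule Job 2@1, Job 3@1, Job 5@2, Job 6@1, Job 1@5, Job 4@5: h1:8  h2:6  h3:6  h4:3  h5:8  h6:8  h7:8  h8:4  h9:0 — peak 8 ≤ 8.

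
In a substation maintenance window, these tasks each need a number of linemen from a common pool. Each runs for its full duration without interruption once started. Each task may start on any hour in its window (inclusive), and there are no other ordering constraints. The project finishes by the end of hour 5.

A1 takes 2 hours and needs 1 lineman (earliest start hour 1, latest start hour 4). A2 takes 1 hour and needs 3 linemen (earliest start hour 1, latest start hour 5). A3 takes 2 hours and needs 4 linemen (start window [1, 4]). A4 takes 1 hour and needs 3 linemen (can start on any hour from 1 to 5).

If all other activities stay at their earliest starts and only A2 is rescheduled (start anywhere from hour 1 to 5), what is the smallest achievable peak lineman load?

8

A2@1: h1:11  h2:5  h3:0  h4:0  h5:0 → peak 11
A2@2: h1:8  h2:8  h3:0  h4:0  h5:0 → peak 8
A2@3: h1:8  h2:5  h3:3  h4:0  h5:0 → peak 8
A2@4: h1:8  h2:5  h3:0  h4:3  h5:0 → peak 8
A2@5: h1:8  h2:5  h3:0  h4:0  h5:3 → peak 8
Best is A2@2, peak 8.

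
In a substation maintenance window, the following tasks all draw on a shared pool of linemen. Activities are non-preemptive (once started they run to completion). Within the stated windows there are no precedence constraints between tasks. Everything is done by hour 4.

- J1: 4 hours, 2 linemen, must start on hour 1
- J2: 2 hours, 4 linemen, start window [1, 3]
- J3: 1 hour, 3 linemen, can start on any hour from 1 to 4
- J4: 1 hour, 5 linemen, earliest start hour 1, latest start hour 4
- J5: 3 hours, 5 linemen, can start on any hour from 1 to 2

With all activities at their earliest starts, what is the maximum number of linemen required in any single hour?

19

Early-start schedule: J1@1, J2@1, J3@1, J4@1, J5@1.
Load per hour: hour 1: 19, hour 2: 11, hour 3: 7, hour 4: 2.
Peak is 19.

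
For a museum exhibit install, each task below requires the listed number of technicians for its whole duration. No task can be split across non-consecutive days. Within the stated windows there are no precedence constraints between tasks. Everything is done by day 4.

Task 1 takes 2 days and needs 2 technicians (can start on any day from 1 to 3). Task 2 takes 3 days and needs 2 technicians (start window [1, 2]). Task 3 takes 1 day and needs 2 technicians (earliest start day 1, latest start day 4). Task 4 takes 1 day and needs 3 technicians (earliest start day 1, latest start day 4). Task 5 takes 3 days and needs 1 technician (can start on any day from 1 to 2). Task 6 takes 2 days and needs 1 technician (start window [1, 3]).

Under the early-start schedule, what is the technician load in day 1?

At early start, day 1 has: Task 1, Task 2, Task 3, Task 4, Task 5, Task 6.
Demand: 2 + 2 + 2 + 3 + 1 + 1 = 11.

11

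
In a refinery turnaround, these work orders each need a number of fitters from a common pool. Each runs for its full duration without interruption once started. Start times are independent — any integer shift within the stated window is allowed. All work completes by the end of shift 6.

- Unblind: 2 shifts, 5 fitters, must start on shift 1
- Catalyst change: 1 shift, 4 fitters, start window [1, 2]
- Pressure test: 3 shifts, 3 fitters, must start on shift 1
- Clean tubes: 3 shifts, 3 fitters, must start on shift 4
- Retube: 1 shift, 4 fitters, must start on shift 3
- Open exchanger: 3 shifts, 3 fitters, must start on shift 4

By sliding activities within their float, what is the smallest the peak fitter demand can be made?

12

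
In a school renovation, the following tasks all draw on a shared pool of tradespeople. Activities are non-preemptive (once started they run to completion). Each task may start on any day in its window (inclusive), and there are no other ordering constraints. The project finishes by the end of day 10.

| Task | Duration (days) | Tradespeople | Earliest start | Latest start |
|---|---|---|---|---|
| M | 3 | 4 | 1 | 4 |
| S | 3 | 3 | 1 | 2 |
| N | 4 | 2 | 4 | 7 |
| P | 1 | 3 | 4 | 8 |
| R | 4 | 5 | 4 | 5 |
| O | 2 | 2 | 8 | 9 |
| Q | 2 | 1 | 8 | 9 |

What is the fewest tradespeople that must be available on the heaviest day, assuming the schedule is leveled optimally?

7

Early-start (M@1, S@1, N@4, P@4, R@4, O@8, Q@8) gives peak 10: d1:7  d2:7  d3:7  d4:10  d5:7  d6:7  d7:7  d8:3  d9:3  d10:0.
Shift R→5, Q→9.
Schedule M@1, S@1, N@4, P@4, R@5, O@8, Q@9: d1:7  d2:7  d3:7  d4:5  d5:7  d6:7  d7:7  d8:7  d9:3  d10:1 — peak 7.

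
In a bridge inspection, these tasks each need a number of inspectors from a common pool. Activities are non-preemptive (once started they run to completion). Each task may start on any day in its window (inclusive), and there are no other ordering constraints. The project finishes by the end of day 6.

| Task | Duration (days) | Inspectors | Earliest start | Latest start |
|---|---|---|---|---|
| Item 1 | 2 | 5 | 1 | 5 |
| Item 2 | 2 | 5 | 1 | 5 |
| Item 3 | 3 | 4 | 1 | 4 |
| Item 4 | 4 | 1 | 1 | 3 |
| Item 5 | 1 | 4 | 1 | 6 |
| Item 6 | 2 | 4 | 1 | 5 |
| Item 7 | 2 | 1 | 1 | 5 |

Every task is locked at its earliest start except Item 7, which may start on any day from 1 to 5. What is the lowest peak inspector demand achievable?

23

Item 7@1: d1:24  d2:20  d3:5  d4:1  d5:0  d6:0 → peak 24
Item 7@2: d1:23  d2:20  d3:6  d4:1  d5:0  d6:0 → peak 23
Item 7@3: d1:23  d2:19  d3:6  d4:2  d5:0  d6:0 → peak 23
Item 7@4: d1:23  d2:19  d3:5  d4:2  d5:1  d6:0 → peak 23
Item 7@5: d1:23  d2:19  d3:5  d4:1  d5:1  d6:1 → peak 23
Best is Item 7@2, peak 23.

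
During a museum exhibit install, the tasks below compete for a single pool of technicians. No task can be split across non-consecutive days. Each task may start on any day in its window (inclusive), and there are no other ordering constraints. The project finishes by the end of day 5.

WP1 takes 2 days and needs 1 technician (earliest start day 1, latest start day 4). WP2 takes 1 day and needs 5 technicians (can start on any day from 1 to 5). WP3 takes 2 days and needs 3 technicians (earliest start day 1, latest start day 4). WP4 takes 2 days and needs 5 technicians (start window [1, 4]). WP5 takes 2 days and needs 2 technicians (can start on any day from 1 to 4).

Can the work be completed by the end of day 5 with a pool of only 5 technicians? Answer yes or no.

no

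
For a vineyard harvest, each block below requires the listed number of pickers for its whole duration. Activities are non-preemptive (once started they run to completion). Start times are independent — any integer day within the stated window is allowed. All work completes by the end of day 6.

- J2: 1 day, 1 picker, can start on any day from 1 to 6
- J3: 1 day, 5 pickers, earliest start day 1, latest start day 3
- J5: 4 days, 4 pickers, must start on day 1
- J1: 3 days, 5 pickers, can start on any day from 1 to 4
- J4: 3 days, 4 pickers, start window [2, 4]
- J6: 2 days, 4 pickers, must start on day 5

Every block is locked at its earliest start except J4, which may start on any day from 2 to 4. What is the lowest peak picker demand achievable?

J4@2: d1:15  d2:13  d3:13  d4:8  d5:4  d6:4 → peak 15
J4@3: d1:15  d2:9  d3:13  d4:8  d5:8  d6:4 → peak 15
J4@4: d1:15  d2:9  d3:9  d4:8  d5:8  d6:8 → peak 15
Best is J4@2, peak 15.

15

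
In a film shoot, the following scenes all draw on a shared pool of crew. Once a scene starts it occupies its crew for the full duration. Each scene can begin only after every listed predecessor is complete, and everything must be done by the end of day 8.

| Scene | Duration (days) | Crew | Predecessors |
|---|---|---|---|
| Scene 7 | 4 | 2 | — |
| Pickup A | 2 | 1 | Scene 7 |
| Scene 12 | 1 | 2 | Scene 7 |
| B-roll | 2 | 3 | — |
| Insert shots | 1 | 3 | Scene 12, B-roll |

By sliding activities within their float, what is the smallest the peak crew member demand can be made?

4

Early-start (Scene 7@1, Pickup A@5, Scene 12@5, B-roll@1, Insert shots@6) gives peak 5: d1:5  d2:5  d3:2  d4:2  d5:3  d6:4  d7:0  d8:0.
Shift B-roll→6, Insert shots→8.
Schedule Scene 7@1, Pickup A@5, Scene 12@5, B-roll@6, Insert shots@8: d1:2  d2:2  d3:2  d4:2  d5:3  d6:4  d7:3  d8:3 — peak 4.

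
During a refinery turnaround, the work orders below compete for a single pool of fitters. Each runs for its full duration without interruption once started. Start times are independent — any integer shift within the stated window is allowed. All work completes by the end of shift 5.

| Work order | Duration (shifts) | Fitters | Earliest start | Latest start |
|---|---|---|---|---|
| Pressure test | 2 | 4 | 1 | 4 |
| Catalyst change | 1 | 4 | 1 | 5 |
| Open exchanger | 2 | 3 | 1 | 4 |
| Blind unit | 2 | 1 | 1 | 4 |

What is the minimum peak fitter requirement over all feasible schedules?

4

Early-start (Pressure test@1, Catalyst change@1, Open exchanger@1, Blind unit@1) gives peak 12: s1:12  s2:8  s3:0  s4:0  s5:0.
Shift Catalyst change→3, Open exchanger→4, Blind unit→4.
Schedule Pressure test@1, Catalyst change@3, Open exchanger@4, Blind unit@4: s1:4  s2:4  s3:4  s4:4  s5:4 — peak 4.
Total fitter-shifts = 20 over 5 shifts ⇒ peak ≥ ⌈20/5⌉ = 4, so 4 is optimal.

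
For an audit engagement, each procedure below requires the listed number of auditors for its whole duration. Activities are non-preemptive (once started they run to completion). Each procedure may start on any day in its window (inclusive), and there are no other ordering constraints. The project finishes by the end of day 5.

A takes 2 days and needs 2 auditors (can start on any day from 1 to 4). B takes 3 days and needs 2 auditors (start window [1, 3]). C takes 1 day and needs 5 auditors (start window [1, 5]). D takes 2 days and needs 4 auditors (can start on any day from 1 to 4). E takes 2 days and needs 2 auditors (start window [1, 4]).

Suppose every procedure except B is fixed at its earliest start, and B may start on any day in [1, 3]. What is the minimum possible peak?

B@1: d1:15  d2:10  d3:2  d4:0  d5:0 → peak 15
B@2: d1:13  d2:10  d3:2  d4:2  d5:0 → peak 13
B@3: d1:13  d2:8  d3:2  d4:2  d5:2 → peak 13
Best is B@2, peak 13.

13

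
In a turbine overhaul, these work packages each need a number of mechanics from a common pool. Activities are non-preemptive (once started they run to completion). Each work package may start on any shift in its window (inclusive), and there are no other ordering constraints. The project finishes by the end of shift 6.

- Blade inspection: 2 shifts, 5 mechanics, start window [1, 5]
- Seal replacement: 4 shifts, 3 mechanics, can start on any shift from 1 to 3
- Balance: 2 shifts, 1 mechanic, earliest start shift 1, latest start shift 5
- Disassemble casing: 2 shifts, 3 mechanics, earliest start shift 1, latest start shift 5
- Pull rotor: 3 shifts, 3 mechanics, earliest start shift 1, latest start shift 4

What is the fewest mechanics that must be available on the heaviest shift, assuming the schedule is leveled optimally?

8

Early-start (Blade inspection@1, Seal replacement@1, Balance@1, Disassemble casing@1, Pull rotor@1) gives peak 15: s1:15  s2:15  s3:6  s4:3  s5:0  s6:0.
Shift Balance→3, Disassemble casing→5, Pull rotor→3.
Schedule Blade inspection@1, Seal replacement@1, Balance@3, Disassemble casing@5, Pull rotor@3: s1:8  s2:8  s3:7  s4:7  s5:6  s6:3 — peak 8.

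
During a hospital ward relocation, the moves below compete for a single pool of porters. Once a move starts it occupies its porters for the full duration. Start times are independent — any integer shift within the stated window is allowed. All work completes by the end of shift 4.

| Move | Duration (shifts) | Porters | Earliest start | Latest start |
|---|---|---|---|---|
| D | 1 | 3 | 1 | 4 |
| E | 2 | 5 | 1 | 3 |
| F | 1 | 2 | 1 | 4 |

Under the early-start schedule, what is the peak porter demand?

10

Early-start schedule: D@1, E@1, F@1.
Load per shift: shift 1: 10, shift 2: 5, shift 3: 0, shift 4: 0.
Peak is 10.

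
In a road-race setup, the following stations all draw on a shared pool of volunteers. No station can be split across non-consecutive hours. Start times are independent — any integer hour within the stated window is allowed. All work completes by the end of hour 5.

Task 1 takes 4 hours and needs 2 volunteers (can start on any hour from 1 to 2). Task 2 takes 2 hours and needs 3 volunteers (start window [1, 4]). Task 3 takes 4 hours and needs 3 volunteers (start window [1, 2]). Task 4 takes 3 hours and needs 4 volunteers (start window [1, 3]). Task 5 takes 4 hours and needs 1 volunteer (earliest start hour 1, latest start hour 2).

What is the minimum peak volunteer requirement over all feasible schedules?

10

Early-start (Task 1@1, Task 2@1, Task 3@1, Task 4@1, Task 5@1) gives peak 13: h1:13  h2:13  h3:10  h4:6  h5:0.
Shift Task 4→3.
Schedule Task 1@1, Task 2@1, Task 3@1, Task 4@3, Task 5@1: h1:9  h2:9  h3:10  h4:10  h5:4 — peak 10.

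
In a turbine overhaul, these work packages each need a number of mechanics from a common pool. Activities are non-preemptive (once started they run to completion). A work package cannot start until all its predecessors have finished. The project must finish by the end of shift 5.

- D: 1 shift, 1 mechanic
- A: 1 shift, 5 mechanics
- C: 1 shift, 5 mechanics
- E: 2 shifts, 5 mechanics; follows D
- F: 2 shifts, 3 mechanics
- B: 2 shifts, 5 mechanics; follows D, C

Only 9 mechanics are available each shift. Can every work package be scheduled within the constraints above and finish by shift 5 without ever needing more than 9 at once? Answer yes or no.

no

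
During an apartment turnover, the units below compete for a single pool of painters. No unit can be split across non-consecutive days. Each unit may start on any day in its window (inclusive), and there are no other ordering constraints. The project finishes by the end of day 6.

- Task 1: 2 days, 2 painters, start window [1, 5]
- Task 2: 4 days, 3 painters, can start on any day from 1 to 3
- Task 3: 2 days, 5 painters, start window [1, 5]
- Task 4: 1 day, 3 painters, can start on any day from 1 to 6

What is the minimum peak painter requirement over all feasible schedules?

6

Early-start (Task 1@1, Task 2@1, Task 3@1, Task 4@1) gives peak 13: d1:13  d2:10  d3:3  d4:3  d5:0  d6:0.
Shift Task 3→5, Task 4→3.
Schedule Task 1@1, Task 2@1, Task 3@5, Task 4@3: d1:5  d2:5  d3:6  d4:3  d5:5  d6:5 — peak 6.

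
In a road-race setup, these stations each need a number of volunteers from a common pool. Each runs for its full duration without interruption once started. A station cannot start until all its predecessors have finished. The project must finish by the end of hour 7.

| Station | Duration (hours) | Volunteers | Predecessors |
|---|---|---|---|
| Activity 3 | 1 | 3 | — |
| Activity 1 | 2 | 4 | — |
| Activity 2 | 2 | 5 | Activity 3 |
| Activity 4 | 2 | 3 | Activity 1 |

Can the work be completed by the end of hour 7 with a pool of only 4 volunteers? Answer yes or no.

no

The minimum achievable peak is 5; 4 < 5, so no feasible schedule stays within the cap.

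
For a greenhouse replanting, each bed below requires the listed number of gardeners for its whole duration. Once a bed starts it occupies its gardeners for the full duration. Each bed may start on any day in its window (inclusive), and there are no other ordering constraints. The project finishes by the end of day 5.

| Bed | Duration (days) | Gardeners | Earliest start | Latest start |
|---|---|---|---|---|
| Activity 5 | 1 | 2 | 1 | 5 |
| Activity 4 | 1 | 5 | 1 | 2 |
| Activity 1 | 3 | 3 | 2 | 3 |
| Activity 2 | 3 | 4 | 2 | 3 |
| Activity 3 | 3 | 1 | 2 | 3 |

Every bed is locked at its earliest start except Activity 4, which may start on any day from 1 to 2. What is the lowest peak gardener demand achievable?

8

Activity 4@1: d1:7  d2:8  d3:8  d4:8  d5:0 → peak 8
Activity 4@2: d1:2  d2:13  d3:8  d4:8  d5:0 → peak 13
Best is Activity 4@1, peak 8.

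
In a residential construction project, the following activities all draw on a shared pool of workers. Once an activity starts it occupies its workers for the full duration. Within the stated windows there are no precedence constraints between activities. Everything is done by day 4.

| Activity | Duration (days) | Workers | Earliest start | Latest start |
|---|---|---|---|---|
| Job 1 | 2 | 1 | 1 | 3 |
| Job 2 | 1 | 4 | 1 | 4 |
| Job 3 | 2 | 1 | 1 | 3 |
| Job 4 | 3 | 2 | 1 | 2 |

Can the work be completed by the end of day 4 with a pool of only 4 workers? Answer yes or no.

Schedule Job 1@1, Job 2@4, Job 3@1, Job 4@1: d1:4  d2:4  d3:2  d4:4 — peak 4 ≤ 4.

yes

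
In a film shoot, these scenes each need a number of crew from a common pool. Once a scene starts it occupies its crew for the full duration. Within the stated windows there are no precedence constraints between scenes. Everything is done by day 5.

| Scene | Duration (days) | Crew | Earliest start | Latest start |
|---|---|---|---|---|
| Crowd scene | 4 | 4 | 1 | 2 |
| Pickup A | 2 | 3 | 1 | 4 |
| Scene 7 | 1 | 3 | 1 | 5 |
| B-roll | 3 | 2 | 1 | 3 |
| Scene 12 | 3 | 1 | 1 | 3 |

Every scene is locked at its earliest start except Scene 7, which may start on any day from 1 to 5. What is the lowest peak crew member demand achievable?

Scene 7@1: d1:13  d2:10  d3:7  d4:4  d5:0 → peak 13
Scene 7@2: d1:10  d2:13  d3:7  d4:4  d5:0 → peak 13
Scene 7@3: d1:10  d2:10  d3:10  d4:4  d5:0 → peak 10
Scene 7@4: d1:10  d2:10  d3:7  d4:7  d5:0 → peak 10
Scene 7@5: d1:10  d2:10  d3:7  d4:4  d5:3 → peak 10
Best is Scene 7@3, peak 10.

10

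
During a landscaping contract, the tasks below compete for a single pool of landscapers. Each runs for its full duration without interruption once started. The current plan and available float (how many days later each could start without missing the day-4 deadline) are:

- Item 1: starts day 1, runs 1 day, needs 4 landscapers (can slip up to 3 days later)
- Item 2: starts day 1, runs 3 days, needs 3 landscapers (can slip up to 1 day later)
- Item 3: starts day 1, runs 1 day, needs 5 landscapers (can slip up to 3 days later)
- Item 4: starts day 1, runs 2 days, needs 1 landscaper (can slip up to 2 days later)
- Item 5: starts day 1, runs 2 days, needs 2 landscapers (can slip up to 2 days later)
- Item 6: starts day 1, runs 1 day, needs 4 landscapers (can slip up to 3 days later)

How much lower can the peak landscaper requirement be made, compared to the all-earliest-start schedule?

11

Early-start peak: d1:19  d2:6  d3:3  d4:0 ⇒ 19.
Leveled (Item 1@1, Item 2@1, Item 3@2, Item 4@3, Item 5@3, Item 6@4): d1:7  d2:8  d3:6  d4:7 ⇒ 8.
Reduction 19 − 8 = 11.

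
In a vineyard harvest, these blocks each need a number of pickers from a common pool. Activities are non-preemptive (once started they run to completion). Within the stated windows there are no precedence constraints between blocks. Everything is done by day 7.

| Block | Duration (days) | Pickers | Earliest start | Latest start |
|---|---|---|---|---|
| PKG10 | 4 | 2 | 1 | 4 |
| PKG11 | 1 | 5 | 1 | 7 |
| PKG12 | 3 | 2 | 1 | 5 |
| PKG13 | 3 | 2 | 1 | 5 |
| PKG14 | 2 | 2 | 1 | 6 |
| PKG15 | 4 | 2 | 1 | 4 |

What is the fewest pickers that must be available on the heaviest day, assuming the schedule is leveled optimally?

6

Early-start (PKG10@1, PKG11@1, PKG12@1, PKG13@1, PKG14@1, PKG15@1) gives peak 15: d1:15  d2:10  d3:8  d4:4  d5:0  d6:0  d7:0.
Shift PKG11→7, PKG13→4, PKG15→3.
Schedule PKG10@1, PKG11@7, PKG12@1, PKG13@4, PKG14@1, PKG15@3: d1:6  d2:6  d3:6  d4:6  d5:4  d6:4  d7:5 — peak 6.
Total picker-days = 37 over 7 days ⇒ peak ≥ ⌈37/7⌉ = 6, so 6 is optimal.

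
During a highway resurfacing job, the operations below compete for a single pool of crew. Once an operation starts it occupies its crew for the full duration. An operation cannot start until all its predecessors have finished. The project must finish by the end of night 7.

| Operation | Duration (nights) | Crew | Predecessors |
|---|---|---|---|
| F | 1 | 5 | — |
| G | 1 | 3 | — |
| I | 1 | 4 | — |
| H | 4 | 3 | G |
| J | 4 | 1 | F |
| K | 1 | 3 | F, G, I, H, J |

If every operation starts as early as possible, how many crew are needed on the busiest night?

Early-start schedule: F@1, G@1, I@1, H@2, J@2, K@6.
Load per night: night 1: 12, night 2: 4, night 3: 4, night 4: 4, night 5: 4, night 6: 3, night 7: 0.
Peak is 12.

12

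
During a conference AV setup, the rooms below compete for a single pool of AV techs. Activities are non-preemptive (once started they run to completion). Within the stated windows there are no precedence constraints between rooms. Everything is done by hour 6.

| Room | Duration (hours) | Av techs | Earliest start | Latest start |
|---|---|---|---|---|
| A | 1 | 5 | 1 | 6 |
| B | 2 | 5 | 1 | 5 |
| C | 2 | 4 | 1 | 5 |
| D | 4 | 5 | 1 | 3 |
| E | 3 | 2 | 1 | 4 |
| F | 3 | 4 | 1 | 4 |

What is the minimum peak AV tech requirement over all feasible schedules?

11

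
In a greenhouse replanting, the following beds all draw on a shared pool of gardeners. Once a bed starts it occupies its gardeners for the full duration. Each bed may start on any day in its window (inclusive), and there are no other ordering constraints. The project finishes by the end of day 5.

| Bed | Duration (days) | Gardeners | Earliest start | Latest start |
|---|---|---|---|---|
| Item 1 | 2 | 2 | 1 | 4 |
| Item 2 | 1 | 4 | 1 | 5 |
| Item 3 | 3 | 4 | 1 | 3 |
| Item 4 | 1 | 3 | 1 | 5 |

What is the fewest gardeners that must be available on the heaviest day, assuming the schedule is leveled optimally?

6

Early-start (Item 1@1, Item 2@1, Item 3@1, Item 4@1) gives peak 13: d1:13  d2:6  d3:4  d4:0  d5:0.
Shift Item 3→2, Item 4→5.
Schedule Item 1@1, Item 2@1, Item 3@2, Item 4@5: d1:6  d2:6  d3:4  d4:4  d5:3 — peak 6.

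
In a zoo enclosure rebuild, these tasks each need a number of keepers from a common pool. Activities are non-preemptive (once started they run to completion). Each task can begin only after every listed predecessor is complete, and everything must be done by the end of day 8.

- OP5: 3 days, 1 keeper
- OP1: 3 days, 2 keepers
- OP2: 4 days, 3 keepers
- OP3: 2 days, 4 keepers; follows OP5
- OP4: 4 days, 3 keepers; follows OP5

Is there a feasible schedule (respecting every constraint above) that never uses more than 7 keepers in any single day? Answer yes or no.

yes

Schedule OP5@1, OP1@1, OP2@1, OP3@4, OP4@5: d1:6  d2:6  d3:6  d4:7  d5:7  d6:3  d7:3  d8:3 — peak 7 ≤ 7.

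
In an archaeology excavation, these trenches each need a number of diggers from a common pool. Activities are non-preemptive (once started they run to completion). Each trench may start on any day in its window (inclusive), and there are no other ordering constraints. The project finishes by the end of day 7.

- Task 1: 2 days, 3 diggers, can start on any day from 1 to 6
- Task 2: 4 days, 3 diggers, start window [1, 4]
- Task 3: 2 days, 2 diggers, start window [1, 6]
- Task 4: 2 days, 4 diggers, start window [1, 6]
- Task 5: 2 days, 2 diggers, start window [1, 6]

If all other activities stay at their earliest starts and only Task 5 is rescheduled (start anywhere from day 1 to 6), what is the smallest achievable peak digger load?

12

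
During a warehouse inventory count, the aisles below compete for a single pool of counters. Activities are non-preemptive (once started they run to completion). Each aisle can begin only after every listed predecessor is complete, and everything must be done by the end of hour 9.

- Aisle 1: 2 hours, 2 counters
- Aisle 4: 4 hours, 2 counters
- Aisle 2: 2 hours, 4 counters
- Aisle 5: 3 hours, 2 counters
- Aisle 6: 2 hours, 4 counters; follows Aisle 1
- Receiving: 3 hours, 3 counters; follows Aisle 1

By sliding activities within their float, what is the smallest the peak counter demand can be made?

Early-start (Aisle 1@1, Aisle 4@1, Aisle 2@1, Aisle 5@1, Aisle 6@3, Receiving@3) gives peak 11: h1:10  h2:10  h3:11  h4:9  h5:3  h6:0  h7:0  h8:0  h9:0.
Shift Aisle 2→3, Aisle 5→5, Aisle 6→5, Receiving→7.
Schedule Aisle 1@1, Aisle 4@1, Aisle 2@3, Aisle 5@5, Aisle 6@5, Receiving@7: h1:4  h2:4  h3:6  h4:6  h5:6  h6:6  h7:5  h8:3  h9:3 — peak 6.

6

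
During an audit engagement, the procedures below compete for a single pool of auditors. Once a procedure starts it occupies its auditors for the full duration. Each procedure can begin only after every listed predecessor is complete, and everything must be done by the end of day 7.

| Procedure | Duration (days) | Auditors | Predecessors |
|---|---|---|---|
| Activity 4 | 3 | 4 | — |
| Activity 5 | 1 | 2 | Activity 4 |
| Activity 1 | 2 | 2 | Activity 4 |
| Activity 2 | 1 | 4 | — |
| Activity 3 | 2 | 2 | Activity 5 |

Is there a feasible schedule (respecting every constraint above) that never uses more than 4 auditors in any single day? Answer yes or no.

yes

Schedule Activity 4@1, Activity 5@4, Activity 1@4, Activity 2@7, Activity 3@5: d1:4  d2:4  d3:4  d4:4  d5:4  d6:2  d7:4 — peak 4 ≤ 4.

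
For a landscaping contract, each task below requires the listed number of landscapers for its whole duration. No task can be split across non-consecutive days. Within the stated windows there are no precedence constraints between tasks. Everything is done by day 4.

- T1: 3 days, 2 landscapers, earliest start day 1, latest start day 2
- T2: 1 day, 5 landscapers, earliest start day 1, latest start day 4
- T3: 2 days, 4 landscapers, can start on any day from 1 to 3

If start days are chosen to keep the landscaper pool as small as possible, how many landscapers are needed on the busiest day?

6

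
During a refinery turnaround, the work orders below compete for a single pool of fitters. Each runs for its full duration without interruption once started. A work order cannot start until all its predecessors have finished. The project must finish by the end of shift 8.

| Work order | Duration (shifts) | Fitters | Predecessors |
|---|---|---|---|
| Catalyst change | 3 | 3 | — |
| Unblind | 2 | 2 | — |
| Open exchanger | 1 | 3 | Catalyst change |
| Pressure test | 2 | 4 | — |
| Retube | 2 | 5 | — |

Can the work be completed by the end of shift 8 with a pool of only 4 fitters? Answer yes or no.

no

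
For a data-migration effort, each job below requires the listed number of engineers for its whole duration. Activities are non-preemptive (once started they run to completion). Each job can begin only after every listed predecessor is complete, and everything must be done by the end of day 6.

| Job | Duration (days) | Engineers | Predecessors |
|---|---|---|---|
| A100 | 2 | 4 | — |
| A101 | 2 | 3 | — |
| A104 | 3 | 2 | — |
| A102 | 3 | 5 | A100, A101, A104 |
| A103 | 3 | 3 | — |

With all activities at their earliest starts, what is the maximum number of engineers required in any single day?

12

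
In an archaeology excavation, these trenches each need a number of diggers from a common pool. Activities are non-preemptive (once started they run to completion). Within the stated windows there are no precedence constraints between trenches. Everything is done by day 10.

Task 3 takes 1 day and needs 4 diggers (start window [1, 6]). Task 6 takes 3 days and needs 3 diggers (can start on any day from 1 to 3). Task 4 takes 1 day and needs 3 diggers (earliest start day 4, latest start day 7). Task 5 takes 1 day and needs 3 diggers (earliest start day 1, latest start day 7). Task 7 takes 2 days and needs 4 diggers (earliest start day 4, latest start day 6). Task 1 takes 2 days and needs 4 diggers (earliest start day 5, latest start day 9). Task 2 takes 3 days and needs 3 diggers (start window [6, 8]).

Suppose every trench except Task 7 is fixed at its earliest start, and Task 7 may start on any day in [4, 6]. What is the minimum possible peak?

10

Task 7@4: d1:10  d2:3  d3:3  d4:7  d5:8  d6:7  d7:3  d8:3  d9:0  d10:0 → peak 10
Task 7@5: d1:10  d2:3  d3:3  d4:3  d5:8  d6:11  d7:3  d8:3  d9:0  d10:0 → peak 11
Task 7@6: d1:10  d2:3  d3:3  d4:3  d5:4  d6:11  d7:7  d8:3  d9:0  d10:0 → peak 11
Best is Task 7@4, peak 10.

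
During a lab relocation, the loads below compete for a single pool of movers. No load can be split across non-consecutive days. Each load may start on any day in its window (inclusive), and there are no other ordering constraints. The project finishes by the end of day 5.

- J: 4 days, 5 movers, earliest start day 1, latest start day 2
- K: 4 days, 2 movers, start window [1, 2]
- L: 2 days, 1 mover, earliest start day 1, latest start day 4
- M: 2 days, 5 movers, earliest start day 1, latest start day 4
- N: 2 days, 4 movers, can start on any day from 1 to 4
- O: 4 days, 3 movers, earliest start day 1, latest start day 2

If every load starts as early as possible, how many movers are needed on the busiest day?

Early-start schedule: J@1, K@1, L@1, M@1, N@1, O@1.
Load per day: day 1: 20, day 2: 20, day 3: 10, day 4: 10, day 5: 0.
Peak is 20.

20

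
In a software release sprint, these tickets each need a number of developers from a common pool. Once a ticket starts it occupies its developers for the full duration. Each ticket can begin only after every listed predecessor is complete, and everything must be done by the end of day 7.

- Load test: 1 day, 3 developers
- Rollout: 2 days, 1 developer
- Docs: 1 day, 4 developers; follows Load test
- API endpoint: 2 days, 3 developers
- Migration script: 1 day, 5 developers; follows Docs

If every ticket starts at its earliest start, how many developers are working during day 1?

At early start, day 1 has: Load test, Rollout, API endpoint.
Demand: 3 + 1 + 3 = 7.

7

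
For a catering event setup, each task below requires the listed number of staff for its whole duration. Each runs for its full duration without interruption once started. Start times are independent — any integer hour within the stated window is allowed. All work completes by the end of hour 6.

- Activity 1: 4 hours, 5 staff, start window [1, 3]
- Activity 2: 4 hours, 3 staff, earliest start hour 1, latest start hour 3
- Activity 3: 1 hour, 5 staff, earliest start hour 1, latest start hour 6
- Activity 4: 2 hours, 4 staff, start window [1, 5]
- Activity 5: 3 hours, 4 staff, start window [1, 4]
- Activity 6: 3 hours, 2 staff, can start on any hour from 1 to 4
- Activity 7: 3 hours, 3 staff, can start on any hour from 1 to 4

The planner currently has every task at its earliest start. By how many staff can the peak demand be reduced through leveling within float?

Early-start peak: h1:26  h2:21  h3:17  h4:8  h5:0  h6:0 ⇒ 26.
Leveled (Activity 1@1, Activity 2@1, Activity 3@5, Activity 4@5, Activity 5@4, Activity 6@1, Activity 7@1): h1:13  h2:13  h3:13  h4:12  h5:13  h6:8 ⇒ 13.
Reduction 26 − 13 = 13.

13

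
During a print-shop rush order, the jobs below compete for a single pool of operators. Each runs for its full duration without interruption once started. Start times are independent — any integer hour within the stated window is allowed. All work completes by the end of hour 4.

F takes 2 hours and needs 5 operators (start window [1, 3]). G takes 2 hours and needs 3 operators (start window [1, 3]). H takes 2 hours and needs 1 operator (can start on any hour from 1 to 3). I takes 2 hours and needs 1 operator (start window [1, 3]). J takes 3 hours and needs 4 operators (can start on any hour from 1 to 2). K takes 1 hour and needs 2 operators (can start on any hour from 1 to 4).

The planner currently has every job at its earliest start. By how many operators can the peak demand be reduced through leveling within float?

7

Early-start peak: h1:16  h2:14  h3:4  h4:0 ⇒ 16.
Leveled (F@1, G@3, H@3, I@3, J@1, K@4): h1:9  h2:9  h3:9  h4:7 ⇒ 9.
Reduction 16 − 9 = 7.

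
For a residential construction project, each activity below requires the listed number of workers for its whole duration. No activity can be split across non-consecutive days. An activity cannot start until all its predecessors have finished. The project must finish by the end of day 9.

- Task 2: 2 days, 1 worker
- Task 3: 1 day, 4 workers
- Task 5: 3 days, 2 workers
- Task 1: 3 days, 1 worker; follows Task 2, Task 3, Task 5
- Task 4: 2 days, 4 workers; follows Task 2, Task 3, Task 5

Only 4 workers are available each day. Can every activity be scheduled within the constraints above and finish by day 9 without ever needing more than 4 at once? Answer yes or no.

yes

Schedule Task 2@1, Task 3@4, Task 5@1, Task 1@5, Task 4@8: d1:3  d2:3  d3:2  d4:4  d5:1  d6:1  d7:1  d8:4  d9:4 — peak 4 ≤ 4.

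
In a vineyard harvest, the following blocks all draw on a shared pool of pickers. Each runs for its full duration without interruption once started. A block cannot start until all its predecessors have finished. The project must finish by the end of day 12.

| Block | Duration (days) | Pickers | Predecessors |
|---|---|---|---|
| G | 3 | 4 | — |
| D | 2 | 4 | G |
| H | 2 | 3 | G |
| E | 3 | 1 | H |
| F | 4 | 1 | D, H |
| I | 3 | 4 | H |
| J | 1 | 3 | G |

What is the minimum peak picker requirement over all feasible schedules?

5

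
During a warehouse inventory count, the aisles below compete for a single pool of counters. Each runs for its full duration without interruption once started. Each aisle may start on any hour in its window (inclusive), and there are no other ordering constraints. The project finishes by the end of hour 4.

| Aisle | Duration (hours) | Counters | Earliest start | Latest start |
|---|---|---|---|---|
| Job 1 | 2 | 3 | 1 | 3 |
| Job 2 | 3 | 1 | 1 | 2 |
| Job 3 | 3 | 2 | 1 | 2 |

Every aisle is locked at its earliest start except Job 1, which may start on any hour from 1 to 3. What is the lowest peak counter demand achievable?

Job 1@1: h1:6  h2:6  h3:3  h4:0 → peak 6
Job 1@2: h1:3  h2:6  h3:6  h4:0 → peak 6
Job 1@3: h1:3  h2:3  h3:6  h4:3 → peak 6
Best is Job 1@1, peak 6.

6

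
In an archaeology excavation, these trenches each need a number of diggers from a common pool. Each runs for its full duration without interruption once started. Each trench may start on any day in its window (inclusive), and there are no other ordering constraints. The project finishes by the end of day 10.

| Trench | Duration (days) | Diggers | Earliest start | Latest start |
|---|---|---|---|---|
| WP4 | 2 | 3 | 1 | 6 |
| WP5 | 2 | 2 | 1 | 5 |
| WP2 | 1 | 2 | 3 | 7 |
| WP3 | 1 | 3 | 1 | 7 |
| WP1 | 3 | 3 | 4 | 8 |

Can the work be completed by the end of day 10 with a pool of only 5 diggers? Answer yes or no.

Schedule WP4@1, WP5@3, WP2@5, WP3@6, WP1@7: d1:3  d2:3  d3:2  d4:2  d5:2  d6:3  d7:3  d8:3  d9:3  d10:0 — peak 3 ≤ 5.

yes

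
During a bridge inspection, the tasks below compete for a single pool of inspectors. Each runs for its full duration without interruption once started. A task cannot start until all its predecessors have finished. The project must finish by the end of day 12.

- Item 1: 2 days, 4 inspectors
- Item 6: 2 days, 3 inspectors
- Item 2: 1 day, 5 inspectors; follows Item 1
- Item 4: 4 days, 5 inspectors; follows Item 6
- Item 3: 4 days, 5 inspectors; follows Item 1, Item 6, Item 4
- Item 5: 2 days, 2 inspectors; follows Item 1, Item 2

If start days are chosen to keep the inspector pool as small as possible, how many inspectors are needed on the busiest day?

7

Early-start (Item 1@1, Item 6@1, Item 2@3, Item 4@3, Item 3@7, Item 5@4) gives peak 10: d1:7  d2:7  d3:10  d4:7  d5:7  d6:5  d7:5  d8:5  d9:5  d10:5  d11:0  d12:0.
Shift Item 4→4, Item 3→8.
Schedule Item 1@1, Item 6@1, Item 2@3, Item 4@4, Item 3@8, Item 5@4: d1:7  d2:7  d3:5  d4:7  d5:7  d6:5  d7:5  d8:5  d9:5  d10:5  d11:5  d12:0 — peak 7.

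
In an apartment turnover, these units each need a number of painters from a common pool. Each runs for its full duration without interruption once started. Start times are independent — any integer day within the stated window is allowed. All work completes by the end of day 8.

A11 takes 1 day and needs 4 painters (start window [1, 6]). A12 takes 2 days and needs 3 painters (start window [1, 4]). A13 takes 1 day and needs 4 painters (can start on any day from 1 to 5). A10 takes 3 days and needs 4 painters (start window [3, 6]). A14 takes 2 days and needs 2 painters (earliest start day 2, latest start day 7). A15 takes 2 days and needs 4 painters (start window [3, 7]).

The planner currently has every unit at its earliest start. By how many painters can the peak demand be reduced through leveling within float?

Early-start peak: d1:11  d2:5  d3:10  d4:8  d5:4  d6:0  d7:0  d8:0 ⇒ 11.
Leveled (A11@1, A12@1, A13@2, A10@3, A14@3, A15@6): d1:7  d2:7  d3:6  d4:6  d5:4  d6:4  d7:4  d8:0 ⇒ 7.
Reduction 11 − 7 = 4.

4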